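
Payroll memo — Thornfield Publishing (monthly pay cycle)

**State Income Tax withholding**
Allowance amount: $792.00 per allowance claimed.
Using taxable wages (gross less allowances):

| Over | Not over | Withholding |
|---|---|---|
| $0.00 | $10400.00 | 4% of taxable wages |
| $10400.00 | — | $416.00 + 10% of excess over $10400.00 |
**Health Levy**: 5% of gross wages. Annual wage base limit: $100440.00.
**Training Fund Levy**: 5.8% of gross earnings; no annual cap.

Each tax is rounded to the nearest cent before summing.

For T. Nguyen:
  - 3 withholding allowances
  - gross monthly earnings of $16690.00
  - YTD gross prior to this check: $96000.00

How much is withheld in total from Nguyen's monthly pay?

State Income Tax: taxable = $16690.00 − 3×$792.00 = $14314.00
  $416.00 + 10% × ($14314.00 − $10400.00) = $416.00 + 10% × $3914.00 = $807.40
Health Levy: cap $100440.00 − YTD $96000.00 = $4440.00 subject; 5% × $4440.00 = $222.00
Training Fund Levy: 5.8% × $16690.00 = $968.02
Total: $807.40 + $222.00 + $968.02 = $1997.42

$1997.42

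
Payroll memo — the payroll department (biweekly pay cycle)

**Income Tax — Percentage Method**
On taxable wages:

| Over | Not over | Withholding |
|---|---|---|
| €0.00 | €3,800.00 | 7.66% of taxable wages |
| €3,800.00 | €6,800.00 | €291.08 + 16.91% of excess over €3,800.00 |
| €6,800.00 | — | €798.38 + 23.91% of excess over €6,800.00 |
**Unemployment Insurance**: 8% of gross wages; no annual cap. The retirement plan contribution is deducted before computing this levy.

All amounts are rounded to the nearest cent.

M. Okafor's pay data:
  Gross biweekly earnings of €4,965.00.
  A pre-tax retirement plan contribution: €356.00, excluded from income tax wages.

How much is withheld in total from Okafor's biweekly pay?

€796.60

Income Tax: taxable = €4,965.00 − €356.00 = €4,609.00
  €291.08 + 16.91% × (€4,609.00 − €3,800.00) = €291.08 + 16.91% × €809.00 = €427.88
Unemployment Insurance: 8% × €4,609.00 = €368.72
Total: €427.88 + €368.72 = €796.60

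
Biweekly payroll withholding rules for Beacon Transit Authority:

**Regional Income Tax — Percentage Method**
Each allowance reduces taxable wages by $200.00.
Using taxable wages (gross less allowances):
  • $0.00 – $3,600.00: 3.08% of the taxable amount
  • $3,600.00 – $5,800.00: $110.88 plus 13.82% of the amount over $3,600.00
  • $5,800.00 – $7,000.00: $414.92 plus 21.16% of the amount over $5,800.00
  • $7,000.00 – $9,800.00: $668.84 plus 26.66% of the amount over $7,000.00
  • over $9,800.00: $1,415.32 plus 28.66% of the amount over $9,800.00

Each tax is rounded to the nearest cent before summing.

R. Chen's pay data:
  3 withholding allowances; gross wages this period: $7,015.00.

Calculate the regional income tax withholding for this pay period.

$545.05

Regional Income Tax: taxable = $7,015.00 − 3×$200.00 = $6,415.00
  $414.92 + 21.16% × ($6,415.00 − $5,800.00) = $414.92 + 21.16% × $615.00 = $545.05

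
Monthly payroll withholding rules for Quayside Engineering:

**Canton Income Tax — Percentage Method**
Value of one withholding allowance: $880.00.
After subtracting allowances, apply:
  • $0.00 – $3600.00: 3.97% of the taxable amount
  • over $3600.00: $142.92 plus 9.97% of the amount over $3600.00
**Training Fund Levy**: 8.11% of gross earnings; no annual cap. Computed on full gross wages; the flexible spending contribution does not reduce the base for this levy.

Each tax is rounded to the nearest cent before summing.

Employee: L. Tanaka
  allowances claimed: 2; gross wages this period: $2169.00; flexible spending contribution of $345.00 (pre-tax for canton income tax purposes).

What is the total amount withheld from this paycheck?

Canton Income Tax: taxable = $2169.00 − $345.00 − 2×$880.00 = $64.00
  3.97% × $64.00 = $2.54
Training Fund Levy: 8.11% × $2169.00 = $175.91
Total: $2.54 + $175.91 = $178.45

$178.45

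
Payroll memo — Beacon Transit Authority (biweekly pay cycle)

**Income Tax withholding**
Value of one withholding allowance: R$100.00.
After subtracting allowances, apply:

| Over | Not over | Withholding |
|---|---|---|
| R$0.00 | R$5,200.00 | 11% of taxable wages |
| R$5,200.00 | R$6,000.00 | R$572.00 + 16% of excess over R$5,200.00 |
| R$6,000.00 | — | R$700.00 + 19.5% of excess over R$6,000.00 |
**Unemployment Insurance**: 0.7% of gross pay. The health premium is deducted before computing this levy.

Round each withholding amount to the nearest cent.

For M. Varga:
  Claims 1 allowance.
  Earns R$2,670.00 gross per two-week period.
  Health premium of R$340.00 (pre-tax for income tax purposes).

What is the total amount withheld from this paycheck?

Income Tax: taxable = R$2,670.00 − R$340.00 − 1×R$100.00 = R$2,230.00
  11% × R$2,230.00 = R$245.30
Unemployment Insurance: 0.7% × R$2,330.00 = R$16.31
Total: R$245.30 + R$16.31 = R$261.61

R$261.61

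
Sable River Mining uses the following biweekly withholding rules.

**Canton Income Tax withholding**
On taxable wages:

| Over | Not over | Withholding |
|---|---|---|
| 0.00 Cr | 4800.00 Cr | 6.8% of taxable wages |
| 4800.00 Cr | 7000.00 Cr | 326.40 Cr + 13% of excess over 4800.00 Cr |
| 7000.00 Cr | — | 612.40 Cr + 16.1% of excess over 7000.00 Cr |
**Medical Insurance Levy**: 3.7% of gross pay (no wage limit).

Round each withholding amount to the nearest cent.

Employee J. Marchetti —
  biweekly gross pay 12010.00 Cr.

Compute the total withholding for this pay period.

Canton Income Tax: taxable = 12010.00 Cr
  612.40 Cr + 16.1% × (12010.00 Cr − 7000.00 Cr) = 612.40 Cr + 16.1% × 5010.00 Cr = 1419.01 Cr
Medical Insurance Levy: 3.7% × 12010.00 Cr = 444.37 Cr
Total: 1419.01 Cr + 444.37 Cr = 1863.38 Cr

1863.38 Cr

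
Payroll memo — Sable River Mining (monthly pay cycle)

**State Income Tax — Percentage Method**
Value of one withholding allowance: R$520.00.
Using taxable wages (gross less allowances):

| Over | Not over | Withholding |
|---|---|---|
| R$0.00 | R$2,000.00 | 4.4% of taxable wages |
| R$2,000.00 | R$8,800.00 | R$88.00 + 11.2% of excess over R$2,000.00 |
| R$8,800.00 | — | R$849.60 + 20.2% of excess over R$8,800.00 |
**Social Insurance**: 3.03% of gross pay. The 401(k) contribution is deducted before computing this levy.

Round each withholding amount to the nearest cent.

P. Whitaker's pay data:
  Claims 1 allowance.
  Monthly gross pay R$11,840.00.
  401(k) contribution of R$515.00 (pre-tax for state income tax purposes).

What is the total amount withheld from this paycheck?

R$1,597.76

State Income Tax: taxable = R$11,840.00 − R$515.00 − 1×R$520.00 = R$10,805.00
  R$849.60 + 20.2% × (R$10,805.00 − R$8,800.00) = R$849.60 + 20.2% × R$2,005.00 = R$1,254.61
Social Insurance: 3.03% × R$11,325.00 = R$343.15
Total: R$1,254.61 + R$343.15 = R$1,597.76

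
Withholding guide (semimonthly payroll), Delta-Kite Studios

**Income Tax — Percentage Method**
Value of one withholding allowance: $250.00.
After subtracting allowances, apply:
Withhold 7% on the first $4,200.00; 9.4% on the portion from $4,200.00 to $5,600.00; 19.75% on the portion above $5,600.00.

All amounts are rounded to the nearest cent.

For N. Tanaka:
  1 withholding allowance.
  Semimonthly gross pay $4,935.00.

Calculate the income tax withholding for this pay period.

Income Tax: taxable = $4,935.00 − 1×$250.00 = $4,685.00
  $294.00 + 9.4% × ($4,685.00 − $4,200.00) = $294.00 + 9.4% × $485.00 = $339.59

$339.59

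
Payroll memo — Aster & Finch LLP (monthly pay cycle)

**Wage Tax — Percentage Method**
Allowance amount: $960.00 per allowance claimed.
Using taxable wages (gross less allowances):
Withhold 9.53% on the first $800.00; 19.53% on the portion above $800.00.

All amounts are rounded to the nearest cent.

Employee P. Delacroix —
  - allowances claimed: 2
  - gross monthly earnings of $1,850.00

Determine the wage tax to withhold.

Wage Tax: taxable = $1,850.00 − 2×$960.00 = $-70.00
  Taxable ≤ 0 → $0.00

$0.00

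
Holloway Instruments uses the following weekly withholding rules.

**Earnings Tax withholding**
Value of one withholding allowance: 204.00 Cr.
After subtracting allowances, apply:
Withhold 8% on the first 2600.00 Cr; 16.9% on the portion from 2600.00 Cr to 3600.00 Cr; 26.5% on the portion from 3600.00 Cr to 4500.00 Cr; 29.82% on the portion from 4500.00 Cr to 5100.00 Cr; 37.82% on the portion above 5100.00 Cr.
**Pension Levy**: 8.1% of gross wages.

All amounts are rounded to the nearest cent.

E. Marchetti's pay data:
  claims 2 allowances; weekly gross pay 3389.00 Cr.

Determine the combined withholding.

546.90 Cr

Earnings Tax: taxable = 3389.00 Cr − 2×204.00 Cr = 2981.00 Cr
  208.00 Cr + 16.9% × (2981.00 Cr − 2600.00 Cr) = 208.00 Cr + 16.9% × 381.00 Cr = 272.39 Cr
Pension Levy: 8.1% × 3389.00 Cr = 274.51 Cr
Total: 272.39 Cr + 274.51 Cr = 546.90 Cr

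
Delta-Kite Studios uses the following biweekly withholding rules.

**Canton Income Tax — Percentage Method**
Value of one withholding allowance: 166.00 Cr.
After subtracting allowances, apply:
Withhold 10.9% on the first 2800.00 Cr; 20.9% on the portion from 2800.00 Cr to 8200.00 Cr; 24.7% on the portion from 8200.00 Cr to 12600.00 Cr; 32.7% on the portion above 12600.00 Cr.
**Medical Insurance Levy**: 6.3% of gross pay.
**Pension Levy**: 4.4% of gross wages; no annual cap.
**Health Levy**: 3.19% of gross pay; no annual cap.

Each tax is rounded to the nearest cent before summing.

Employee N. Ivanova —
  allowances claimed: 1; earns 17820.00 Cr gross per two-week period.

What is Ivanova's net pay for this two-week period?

Canton Income Tax: taxable = 17820.00 Cr − 1×166.00 Cr = 17654.00 Cr
  2520.60 Cr + 32.7% × (17654.00 Cr − 12600.00 Cr) = 2520.60 Cr + 32.7% × 5054.00 Cr = 4173.26 Cr
Medical Insurance Levy: 6.3% × 17820.00 Cr = 1122.66 Cr
Pension Levy: 4.4% × 17820.00 Cr = 784.08 Cr
Health Levy: 3.19% × 17820.00 Cr = 568.46 Cr
Total withheld: 4173.26 Cr + 1122.66 Cr + 784.08 Cr + 568.46 Cr = 6648.46 Cr
Net pay: 17820.00 Cr − 6648.46 Cr = 11171.54 Cr

11171.54 Cr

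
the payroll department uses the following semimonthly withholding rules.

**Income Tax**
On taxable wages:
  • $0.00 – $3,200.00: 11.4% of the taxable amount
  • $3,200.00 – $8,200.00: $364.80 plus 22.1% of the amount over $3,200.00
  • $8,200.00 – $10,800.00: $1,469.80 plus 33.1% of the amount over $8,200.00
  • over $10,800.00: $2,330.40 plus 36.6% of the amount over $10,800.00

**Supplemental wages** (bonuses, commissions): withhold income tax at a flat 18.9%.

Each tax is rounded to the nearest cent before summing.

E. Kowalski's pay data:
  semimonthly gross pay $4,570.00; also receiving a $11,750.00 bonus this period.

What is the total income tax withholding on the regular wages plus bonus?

Income Tax: taxable = $4,570.00
  $364.80 + 22.1% × ($4,570.00 − $3,200.00) = $364.80 + 22.1% × $1,370.00 = $667.57
Supplemental (18.9% flat on bonus): 18.9% × $11,750.00 = $2,220.75
Total income tax: $667.57 + $2,220.75 = $2,888.32

$2,888.32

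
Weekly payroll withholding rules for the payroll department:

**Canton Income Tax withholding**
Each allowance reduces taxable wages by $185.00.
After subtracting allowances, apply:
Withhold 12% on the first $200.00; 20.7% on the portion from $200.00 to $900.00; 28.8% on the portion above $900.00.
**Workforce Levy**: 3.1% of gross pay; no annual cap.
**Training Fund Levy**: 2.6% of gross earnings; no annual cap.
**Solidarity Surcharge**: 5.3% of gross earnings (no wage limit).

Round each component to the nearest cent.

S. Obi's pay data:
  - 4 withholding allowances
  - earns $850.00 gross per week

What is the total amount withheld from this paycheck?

$106.70

Canton Income Tax: taxable = $850.00 − 4×$185.00 = $110.00
  12% × $110.00 = $13.20
Workforce Levy: 3.1% × $850.00 = $26.35
Training Fund Levy: 2.6% × $850.00 = $22.10
Solidarity Surcharge: 5.3% × $850.00 = $45.05
Total: $13.20 + $26.35 + $22.10 + $45.05 = $106.70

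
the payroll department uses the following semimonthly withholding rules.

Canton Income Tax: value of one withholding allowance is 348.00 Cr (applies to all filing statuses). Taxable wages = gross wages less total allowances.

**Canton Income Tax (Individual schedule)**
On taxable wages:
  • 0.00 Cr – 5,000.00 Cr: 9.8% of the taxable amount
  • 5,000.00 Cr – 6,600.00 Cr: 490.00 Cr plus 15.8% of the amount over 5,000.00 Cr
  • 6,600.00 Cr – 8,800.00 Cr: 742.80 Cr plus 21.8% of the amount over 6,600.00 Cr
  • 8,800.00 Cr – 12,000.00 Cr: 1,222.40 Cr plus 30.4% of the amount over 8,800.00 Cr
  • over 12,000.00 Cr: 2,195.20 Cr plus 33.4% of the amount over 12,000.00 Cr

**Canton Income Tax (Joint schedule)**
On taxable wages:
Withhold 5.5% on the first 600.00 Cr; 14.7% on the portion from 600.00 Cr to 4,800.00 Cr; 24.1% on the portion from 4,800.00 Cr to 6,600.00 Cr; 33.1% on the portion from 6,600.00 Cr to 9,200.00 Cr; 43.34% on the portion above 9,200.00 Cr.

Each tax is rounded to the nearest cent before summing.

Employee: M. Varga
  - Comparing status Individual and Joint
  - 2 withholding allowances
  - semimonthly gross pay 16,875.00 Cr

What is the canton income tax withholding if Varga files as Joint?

4,969.50 Cr

Canton Income Tax (Joint): taxable = 16,875.00 Cr − 2×348.00 Cr = 16,179.00 Cr
  1,944.80 Cr + 43.34% × (16,179.00 Cr − 9,200.00 Cr) = 1,944.80 Cr + 43.34% × 6,979.00 Cr = 4,969.50 Cr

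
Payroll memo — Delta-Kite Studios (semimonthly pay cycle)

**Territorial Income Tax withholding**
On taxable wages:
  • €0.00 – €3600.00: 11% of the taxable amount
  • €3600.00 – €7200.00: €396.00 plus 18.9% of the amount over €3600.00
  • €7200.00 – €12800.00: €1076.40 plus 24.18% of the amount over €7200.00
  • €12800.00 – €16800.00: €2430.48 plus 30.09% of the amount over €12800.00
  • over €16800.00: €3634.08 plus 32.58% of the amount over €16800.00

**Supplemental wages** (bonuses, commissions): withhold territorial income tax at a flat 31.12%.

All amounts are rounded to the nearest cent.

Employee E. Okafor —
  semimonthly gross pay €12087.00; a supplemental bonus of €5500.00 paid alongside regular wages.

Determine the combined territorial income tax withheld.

Territorial Income Tax: taxable = €12087.00
  €1076.40 + 24.18% × (€12087.00 − €7200.00) = €1076.40 + 24.18% × €4887.00 = €2258.08
Supplemental (31.12% flat on bonus): 31.12% × €5500.00 = €1711.60
Total territorial income tax: €2258.08 + €1711.60 = €3969.68

€3969.68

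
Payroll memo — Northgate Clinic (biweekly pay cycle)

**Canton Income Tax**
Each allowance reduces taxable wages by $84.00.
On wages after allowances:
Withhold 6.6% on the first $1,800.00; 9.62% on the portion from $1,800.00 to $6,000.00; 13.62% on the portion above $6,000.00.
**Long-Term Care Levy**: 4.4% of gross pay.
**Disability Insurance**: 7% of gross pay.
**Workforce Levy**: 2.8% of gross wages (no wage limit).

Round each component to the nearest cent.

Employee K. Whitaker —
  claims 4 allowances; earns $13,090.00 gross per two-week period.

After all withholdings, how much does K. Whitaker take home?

$9,788.49

Canton Income Tax: taxable = $13,090.00 − 4×$84.00 = $12,754.00
  $522.84 + 13.62% × ($12,754.00 − $6,000.00) = $522.84 + 13.62% × $6,754.00 = $1,442.73
Long-Term Care Levy: 4.4% × $13,090.00 = $575.96
Disability Insurance: 7% × $13,090.00 = $916.30
Workforce Levy: 2.8% × $13,090.00 = $366.52
Total withheld: $1,442.73 + $575.96 + $916.30 + $366.52 = $3,301.51
Net pay: $13,090.00 − $3,301.51 = $9,788.49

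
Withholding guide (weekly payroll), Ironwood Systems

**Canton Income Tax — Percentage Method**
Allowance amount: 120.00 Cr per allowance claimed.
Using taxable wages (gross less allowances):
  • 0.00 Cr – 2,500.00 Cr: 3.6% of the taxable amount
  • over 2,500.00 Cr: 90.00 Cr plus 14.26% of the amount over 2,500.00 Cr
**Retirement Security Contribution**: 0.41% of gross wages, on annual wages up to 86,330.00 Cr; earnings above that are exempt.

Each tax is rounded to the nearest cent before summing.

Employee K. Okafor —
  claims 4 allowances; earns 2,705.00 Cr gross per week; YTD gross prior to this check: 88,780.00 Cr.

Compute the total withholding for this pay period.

Canton Income Tax: taxable = 2,705.00 Cr − 4×120.00 Cr = 2,225.00 Cr
  3.6% × 2,225.00 Cr = 80.10 Cr
Retirement Security Contribution: YTD 88,780.00 Cr ≥ cap 86,330.00 Cr → 0.00 Cr
Total: 80.10 Cr + 0.00 Cr = 80.10 Cr

80.10 Cr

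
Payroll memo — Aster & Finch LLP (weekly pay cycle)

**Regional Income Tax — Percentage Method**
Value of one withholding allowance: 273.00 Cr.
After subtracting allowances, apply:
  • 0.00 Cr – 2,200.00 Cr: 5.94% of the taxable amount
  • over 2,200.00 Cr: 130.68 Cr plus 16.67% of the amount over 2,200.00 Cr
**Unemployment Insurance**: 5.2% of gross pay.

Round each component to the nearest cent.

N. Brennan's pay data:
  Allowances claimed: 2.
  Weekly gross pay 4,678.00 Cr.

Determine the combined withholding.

Regional Income Tax: taxable = 4,678.00 Cr − 2×273.00 Cr = 4,132.00 Cr
  130.68 Cr + 16.67% × (4,132.00 Cr − 2,200.00 Cr) = 130.68 Cr + 16.67% × 1,932.00 Cr = 452.74 Cr
Unemployment Insurance: 5.2% × 4,678.00 Cr = 243.26 Cr
Total: 452.74 Cr + 243.26 Cr = 696.00 Cr

696.00 Cr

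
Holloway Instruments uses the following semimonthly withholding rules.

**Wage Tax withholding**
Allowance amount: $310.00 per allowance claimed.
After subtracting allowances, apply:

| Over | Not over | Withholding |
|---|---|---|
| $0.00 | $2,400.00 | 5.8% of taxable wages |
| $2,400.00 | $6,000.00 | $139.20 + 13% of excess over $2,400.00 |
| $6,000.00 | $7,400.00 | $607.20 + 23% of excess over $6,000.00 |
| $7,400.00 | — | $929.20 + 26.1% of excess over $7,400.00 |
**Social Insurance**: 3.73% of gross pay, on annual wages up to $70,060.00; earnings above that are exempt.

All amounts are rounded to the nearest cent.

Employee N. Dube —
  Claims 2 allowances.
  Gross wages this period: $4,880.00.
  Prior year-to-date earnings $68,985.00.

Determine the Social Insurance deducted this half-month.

$40.10

Social Insurance: cap $70,060.00 − YTD $68,985.00 = $1,075.00 subject; 3.73% × $1,075.00 = $40.10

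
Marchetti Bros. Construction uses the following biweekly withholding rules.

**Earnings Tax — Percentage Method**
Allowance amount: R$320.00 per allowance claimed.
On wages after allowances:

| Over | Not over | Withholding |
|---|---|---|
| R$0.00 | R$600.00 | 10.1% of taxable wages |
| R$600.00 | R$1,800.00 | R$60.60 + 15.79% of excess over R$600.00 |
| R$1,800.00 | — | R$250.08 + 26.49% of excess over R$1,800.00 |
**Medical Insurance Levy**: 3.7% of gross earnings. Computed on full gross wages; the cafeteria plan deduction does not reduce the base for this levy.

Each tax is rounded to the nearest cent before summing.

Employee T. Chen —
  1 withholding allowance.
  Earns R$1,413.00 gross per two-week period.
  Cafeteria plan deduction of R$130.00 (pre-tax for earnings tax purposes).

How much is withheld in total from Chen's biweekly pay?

Earnings Tax: taxable = R$1,413.00 − R$130.00 − 1×R$320.00 = R$963.00
  R$60.60 + 15.79% × (R$963.00 − R$600.00) = R$60.60 + 15.79% × R$363.00 = R$117.92
Medical Insurance Levy: 3.7% × R$1,413.00 = R$52.28
Total: R$117.92 + R$52.28 = R$170.20

R$170.20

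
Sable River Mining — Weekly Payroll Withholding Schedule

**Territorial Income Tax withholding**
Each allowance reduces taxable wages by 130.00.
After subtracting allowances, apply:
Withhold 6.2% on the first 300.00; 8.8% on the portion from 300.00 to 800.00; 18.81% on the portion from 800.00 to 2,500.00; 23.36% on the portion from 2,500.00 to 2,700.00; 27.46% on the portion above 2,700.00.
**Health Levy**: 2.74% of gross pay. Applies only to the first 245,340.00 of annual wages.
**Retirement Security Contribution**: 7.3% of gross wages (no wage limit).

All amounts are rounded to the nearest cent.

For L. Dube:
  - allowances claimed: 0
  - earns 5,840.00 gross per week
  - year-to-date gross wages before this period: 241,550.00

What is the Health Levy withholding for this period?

103.85

Health Levy: cap 245,340.00 − YTD 241,550.00 = 3,790.00 subject; 2.74% × 3,790.00 = 103.85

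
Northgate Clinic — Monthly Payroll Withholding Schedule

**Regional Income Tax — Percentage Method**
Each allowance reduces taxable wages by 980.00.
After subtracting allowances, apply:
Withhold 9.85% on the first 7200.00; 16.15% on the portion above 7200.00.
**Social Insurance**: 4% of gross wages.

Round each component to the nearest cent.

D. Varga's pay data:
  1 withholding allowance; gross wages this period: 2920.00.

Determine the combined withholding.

307.89

Regional Income Tax: taxable = 2920.00 − 1×980.00 = 1940.00
  9.85% × 1940.00 = 191.09
Social Insurance: 4% × 2920.00 = 116.80
Total: 191.09 + 116.80 = 307.89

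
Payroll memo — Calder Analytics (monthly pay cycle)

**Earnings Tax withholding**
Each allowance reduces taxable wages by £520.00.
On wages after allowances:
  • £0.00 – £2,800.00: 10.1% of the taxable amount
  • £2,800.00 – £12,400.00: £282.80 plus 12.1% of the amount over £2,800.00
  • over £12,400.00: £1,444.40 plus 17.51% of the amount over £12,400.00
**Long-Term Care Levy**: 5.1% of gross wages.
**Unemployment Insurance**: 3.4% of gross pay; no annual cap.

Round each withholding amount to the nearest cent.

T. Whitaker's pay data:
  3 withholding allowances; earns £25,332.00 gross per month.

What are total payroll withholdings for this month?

£5,588.86

Earnings Tax: taxable = £25,332.00 − 3×£520.00 = £23,772.00
  £1,444.40 + 17.51% × (£23,772.00 − £12,400.00) = £1,444.40 + 17.51% × £11,372.00 = £3,435.64
Long-Term Care Levy: 5.1% × £25,332.00 = £1,291.93
Unemployment Insurance: 3.4% × £25,332.00 = £861.29
Total: £3,435.64 + £1,291.93 + £861.29 = £5,588.86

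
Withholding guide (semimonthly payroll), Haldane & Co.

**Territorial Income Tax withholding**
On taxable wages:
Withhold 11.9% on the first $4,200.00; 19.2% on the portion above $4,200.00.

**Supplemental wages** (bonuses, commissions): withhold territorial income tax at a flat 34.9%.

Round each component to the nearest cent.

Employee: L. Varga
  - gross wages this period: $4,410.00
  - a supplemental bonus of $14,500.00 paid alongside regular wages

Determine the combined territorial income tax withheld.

$5,600.62

Territorial Income Tax: taxable = $4,410.00
  $499.80 + 19.2% × ($4,410.00 − $4,200.00) = $499.80 + 19.2% × $210.00 = $540.12
Supplemental (34.9% flat on bonus): 34.9% × $14,500.00 = $5,060.50
Total territorial income tax: $540.12 + $5,060.50 = $5,600.62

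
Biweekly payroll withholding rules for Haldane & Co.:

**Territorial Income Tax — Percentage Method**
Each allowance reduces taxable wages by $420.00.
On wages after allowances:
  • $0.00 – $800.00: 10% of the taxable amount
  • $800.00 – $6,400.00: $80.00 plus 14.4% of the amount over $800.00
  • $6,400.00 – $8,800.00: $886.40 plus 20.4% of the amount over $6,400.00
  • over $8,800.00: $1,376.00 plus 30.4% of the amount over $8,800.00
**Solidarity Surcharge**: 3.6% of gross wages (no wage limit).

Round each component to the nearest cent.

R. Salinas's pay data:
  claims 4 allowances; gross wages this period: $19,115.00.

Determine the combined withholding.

Territorial Income Tax: taxable = $19,115.00 − 4×$420.00 = $17,435.00
  $1,376.00 + 30.4% × ($17,435.00 − $8,800.00) = $1,376.00 + 30.4% × $8,635.00 = $4,001.04
Solidarity Surcharge: 3.6% × $19,115.00 = $688.14
Total: $4,001.04 + $688.14 = $4,689.18

$4,689.18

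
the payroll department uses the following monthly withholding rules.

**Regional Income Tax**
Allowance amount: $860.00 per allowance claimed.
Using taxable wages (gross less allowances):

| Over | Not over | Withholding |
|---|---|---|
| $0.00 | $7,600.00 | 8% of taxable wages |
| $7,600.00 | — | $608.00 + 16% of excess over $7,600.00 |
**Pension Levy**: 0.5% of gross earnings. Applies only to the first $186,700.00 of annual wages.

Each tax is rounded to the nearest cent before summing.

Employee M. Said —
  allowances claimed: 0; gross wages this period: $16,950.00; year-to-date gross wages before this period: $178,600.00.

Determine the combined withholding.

Regional Income Tax: taxable = $16,950.00
  $608.00 + 16% × ($16,950.00 − $7,600.00) = $608.00 + 16% × $9,350.00 = $2,104.00
Pension Levy: cap $186,700.00 − YTD $178,600.00 = $8,100.00 subject; 0.5% × $8,100.00 = $40.50
Total: $2,104.00 + $40.50 = $2,144.50

$2,144.50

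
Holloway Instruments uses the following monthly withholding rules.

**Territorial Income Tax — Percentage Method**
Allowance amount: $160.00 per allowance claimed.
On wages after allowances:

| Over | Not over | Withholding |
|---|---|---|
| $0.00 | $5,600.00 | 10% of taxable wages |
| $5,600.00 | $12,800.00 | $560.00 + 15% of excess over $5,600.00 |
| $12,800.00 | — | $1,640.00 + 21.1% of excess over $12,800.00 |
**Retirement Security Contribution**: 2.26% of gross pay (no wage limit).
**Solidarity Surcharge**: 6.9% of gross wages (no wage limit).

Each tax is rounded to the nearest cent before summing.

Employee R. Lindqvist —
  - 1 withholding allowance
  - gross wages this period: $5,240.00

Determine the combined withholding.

Territorial Income Tax: taxable = $5,240.00 − 1×$160.00 = $5,080.00
  10% × $5,080.00 = $508.00
Retirement Security Contribution: 2.26% × $5,240.00 = $118.42
Solidarity Surcharge: 6.9% × $5,240.00 = $361.56
Total: $508.00 + $118.42 + $361.56 = $987.98

$987.98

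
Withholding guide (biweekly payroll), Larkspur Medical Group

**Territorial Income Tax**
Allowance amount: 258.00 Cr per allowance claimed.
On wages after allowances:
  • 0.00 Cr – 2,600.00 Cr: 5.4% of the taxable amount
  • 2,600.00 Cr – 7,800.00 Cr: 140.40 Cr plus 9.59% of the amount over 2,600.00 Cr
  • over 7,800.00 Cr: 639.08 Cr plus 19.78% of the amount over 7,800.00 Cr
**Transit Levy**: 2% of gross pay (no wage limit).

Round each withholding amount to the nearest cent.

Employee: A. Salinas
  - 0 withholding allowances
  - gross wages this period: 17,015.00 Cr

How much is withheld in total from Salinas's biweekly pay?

Territorial Income Tax: taxable = 17,015.00 Cr
  639.08 Cr + 19.78% × (17,015.00 Cr − 7,800.00 Cr) = 639.08 Cr + 19.78% × 9,215.00 Cr = 2,461.81 Cr
Transit Levy: 2% × 17,015.00 Cr = 340.30 Cr
Total: 2,461.81 Cr + 340.30 Cr = 2,802.11 Cr

2,802.11 Cr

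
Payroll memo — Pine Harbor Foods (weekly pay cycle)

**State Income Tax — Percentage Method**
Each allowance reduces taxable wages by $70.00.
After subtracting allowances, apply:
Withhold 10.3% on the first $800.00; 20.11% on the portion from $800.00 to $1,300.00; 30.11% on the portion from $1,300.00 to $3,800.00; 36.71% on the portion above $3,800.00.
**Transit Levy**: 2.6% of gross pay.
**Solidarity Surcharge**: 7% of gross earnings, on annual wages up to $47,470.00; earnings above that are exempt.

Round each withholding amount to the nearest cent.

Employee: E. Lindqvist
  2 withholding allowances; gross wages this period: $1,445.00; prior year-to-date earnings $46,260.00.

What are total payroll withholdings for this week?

$306.73

State Income Tax: taxable = $1,445.00 − 2×$70.00 = $1,305.00
  $182.95 + 30.11% × ($1,305.00 − $1,300.00) = $182.95 + 30.11% × $5.00 = $184.46
Transit Levy: 2.6% × $1,445.00 = $37.57
Solidarity Surcharge: cap $47,470.00 − YTD $46,260.00 = $1,210.00 subject; 7% × $1,210.00 = $84.70
Total: $184.46 + $37.57 + $84.70 = $306.73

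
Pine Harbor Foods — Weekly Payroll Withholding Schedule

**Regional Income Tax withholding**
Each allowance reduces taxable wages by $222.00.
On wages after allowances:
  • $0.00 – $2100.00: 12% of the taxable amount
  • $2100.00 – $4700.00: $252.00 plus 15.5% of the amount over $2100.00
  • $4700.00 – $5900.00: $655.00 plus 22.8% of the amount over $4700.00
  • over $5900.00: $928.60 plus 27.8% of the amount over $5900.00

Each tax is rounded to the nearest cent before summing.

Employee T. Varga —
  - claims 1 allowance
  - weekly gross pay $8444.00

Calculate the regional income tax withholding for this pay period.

$1574.12

Regional Income Tax: taxable = $8444.00 − 1×$222.00 = $8222.00
  $928.60 + 27.8% × ($8222.00 − $5900.00) = $928.60 + 27.8% × $2322.00 = $1574.12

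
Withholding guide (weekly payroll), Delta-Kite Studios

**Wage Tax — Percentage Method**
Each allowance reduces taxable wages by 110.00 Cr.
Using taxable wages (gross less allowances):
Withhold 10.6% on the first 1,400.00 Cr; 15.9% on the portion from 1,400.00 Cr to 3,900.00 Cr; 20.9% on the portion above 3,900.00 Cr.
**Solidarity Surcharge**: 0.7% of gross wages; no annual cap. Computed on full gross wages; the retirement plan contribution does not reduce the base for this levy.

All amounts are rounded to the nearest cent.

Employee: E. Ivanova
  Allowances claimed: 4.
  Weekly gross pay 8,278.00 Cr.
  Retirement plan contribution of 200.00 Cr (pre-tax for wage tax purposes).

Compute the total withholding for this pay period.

Wage Tax: taxable = 8,278.00 Cr − 200.00 Cr − 4×110.00 Cr = 7,638.00 Cr
  545.90 Cr + 20.9% × (7,638.00 Cr − 3,900.00 Cr) = 545.90 Cr + 20.9% × 3,738.00 Cr = 1,327.14 Cr
Solidarity Surcharge: 0.7% × 8,278.00 Cr = 57.95 Cr
Total: 1,327.14 Cr + 57.95 Cr = 1,385.09 Cr

1,385.09 Cr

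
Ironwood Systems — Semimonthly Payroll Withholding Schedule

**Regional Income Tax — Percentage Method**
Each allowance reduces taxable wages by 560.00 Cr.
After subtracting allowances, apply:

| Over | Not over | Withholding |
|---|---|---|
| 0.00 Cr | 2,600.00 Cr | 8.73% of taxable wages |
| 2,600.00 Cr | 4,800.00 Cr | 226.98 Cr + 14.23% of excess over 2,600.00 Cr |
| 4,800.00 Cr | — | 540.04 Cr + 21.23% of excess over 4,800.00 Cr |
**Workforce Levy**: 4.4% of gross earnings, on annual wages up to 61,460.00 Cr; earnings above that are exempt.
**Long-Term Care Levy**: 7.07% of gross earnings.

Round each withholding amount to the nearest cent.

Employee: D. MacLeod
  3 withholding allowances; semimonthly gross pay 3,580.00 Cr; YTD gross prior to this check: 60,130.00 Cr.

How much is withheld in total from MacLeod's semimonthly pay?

477.50 Cr

Regional Income Tax: taxable = 3,580.00 Cr − 3×560.00 Cr = 1,900.00 Cr
  8.73% × 1,900.00 Cr = 165.87 Cr
Workforce Levy: cap 61,460.00 Cr − YTD 60,130.00 Cr = 1,330.00 Cr subject; 4.4% × 1,330.00 Cr = 58.52 Cr
Long-Term Care Levy: 7.07% × 3,580.00 Cr = 253.11 Cr
Total: 165.87 Cr + 58.52 Cr + 253.11 Cr = 477.50 Cr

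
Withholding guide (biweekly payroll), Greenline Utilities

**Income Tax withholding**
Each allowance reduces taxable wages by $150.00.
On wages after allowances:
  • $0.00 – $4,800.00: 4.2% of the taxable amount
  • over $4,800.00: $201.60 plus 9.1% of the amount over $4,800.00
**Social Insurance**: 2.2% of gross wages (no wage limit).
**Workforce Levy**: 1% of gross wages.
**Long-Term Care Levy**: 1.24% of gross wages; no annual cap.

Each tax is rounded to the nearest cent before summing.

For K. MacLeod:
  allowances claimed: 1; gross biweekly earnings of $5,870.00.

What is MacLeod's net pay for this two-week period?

Income Tax: taxable = $5,870.00 − 1×$150.00 = $5,720.00
  $201.60 + 9.1% × ($5,720.00 − $4,800.00) = $201.60 + 9.1% × $920.00 = $285.32
Social Insurance: 2.2% × $5,870.00 = $129.14
Workforce Levy: 1% × $5,870.00 = $58.70
Long-Term Care Levy: 1.24% × $5,870.00 = $72.79
Total withheld: $285.32 + $129.14 + $58.70 + $72.79 = $545.95
Net pay: $5,870.00 − $545.95 = $5,324.05

$5,324.05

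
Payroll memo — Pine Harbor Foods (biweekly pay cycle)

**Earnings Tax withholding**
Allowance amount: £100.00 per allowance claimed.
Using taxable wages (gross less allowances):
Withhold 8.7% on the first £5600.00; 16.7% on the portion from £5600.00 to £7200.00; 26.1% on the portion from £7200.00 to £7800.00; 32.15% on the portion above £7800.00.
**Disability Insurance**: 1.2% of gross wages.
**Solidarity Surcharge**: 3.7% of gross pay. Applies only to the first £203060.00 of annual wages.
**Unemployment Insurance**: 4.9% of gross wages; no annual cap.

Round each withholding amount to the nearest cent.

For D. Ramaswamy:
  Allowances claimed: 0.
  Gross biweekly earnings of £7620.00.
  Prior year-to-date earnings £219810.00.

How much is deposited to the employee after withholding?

Earnings Tax: taxable = £7620.00
  £754.40 + 26.1% × (£7620.00 − £7200.00) = £754.40 + 26.1% × £420.00 = £864.02
Disability Insurance: 1.2% × £7620.00 = £91.44
Solidarity Surcharge: YTD £219810.00 ≥ cap £203060.00 → £0.00
Unemployment Insurance: 4.9% × £7620.00 = £373.38
Total withheld: £864.02 + £91.44 + £0.00 + £373.38 = £1328.84
Net pay: £7620.00 − £1328.84 = £6291.16

£6291.16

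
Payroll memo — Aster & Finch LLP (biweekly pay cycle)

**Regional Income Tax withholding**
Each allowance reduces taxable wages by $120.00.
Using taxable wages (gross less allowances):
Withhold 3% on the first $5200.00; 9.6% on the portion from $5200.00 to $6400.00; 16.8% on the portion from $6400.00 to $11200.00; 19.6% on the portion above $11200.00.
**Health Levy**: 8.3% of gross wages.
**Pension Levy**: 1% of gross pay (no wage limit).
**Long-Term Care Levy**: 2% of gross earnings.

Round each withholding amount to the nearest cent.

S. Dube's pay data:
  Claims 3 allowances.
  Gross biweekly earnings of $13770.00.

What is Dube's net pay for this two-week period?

$10703.23

Regional Income Tax: taxable = $13770.00 − 3×$120.00 = $13410.00
  $1077.60 + 19.6% × ($13410.00 − $11200.00) = $1077.60 + 19.6% × $2210.00 = $1510.76
Health Levy: 8.3% × $13770.00 = $1142.91
Pension Levy: 1% × $13770.00 = $137.70
Long-Term Care Levy: 2% × $13770.00 = $275.40
Total withheld: $1510.76 + $1142.91 + $137.70 + $275.40 = $3066.77
Net pay: $13770.00 − $3066.77 = $10703.23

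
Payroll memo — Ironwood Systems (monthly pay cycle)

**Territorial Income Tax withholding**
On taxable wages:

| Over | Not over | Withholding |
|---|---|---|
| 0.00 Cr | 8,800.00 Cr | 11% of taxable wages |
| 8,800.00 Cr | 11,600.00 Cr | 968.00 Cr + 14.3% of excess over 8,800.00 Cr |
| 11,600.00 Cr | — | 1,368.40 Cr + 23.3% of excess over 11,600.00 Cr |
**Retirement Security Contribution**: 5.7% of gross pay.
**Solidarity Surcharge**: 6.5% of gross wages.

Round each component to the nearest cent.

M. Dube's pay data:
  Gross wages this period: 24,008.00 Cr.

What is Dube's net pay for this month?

16,819.56 Cr

Territorial Income Tax: taxable = 24,008.00 Cr
  1,368.40 Cr + 23.3% × (24,008.00 Cr − 11,600.00 Cr) = 1,368.40 Cr + 23.3% × 12,408.00 Cr = 4,259.46 Cr
Retirement Security Contribution: 5.7% × 24,008.00 Cr = 1,368.46 Cr
Solidarity Surcharge: 6.5% × 24,008.00 Cr = 1,560.52 Cr
Total withheld: 4,259.46 Cr + 1,368.46 Cr + 1,560.52 Cr = 7,188.44 Cr
Net pay: 24,008.00 Cr − 7,188.44 Cr = 16,819.56 Cr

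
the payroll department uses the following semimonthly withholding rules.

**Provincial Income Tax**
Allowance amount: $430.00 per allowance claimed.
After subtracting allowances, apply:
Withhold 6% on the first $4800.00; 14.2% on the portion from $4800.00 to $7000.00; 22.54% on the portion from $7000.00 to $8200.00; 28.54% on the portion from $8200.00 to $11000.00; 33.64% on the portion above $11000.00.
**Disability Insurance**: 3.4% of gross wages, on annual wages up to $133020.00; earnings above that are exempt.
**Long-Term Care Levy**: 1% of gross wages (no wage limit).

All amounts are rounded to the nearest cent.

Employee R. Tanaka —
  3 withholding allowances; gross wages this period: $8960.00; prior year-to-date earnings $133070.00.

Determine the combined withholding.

Provincial Income Tax: taxable = $8960.00 − 3×$430.00 = $7670.00
  $600.40 + 22.54% × ($7670.00 − $7000.00) = $600.40 + 22.54% × $670.00 = $751.42
Disability Insurance: YTD $133070.00 ≥ cap $133020.00 → $0.00
Long-Term Care Levy: 1% × $8960.00 = $89.60
Total: $751.42 + $0.00 + $89.60 = $841.02

$841.02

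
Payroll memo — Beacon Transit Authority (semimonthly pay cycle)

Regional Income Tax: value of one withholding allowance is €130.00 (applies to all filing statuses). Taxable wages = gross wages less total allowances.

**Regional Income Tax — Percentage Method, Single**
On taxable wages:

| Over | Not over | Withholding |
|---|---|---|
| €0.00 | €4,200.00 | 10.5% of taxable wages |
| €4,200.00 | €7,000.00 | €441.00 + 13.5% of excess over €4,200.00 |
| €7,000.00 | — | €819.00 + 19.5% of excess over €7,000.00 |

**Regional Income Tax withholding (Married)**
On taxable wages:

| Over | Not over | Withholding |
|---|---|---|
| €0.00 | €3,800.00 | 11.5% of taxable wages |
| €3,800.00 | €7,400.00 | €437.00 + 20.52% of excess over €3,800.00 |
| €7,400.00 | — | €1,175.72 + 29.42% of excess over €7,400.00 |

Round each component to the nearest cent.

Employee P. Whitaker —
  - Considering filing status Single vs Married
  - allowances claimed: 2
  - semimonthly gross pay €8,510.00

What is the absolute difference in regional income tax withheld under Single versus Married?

Regional Income Tax (Single): taxable = €8,510.00 − 2×€130.00 = €8,250.00
  €819.00 + 19.5% × (€8,250.00 − €7,000.00) = €819.00 + 19.5% × €1,250.00 = €1,062.75
Regional Income Tax (Married): taxable = €8,510.00 − 2×€130.00 = €8,250.00
  €1,175.72 + 29.42% × (€8,250.00 − €7,400.00) = €1,175.72 + 29.42% × €850.00 = €1,425.79
Difference: |€1,062.75 − €1,425.79| = €363.04 (higher under Married)

€363.04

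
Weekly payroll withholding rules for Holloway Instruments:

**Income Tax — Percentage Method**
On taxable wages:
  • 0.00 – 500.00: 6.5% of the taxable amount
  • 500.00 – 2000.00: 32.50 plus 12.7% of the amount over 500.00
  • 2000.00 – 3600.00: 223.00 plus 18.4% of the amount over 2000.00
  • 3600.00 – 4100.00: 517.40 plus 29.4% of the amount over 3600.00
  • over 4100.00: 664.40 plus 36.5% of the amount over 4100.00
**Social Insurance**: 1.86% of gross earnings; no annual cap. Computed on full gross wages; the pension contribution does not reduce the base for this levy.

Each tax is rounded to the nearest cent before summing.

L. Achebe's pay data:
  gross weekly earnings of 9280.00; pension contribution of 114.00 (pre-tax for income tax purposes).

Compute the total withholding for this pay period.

2686.10

Income Tax: taxable = 9280.00 − 114.00 = 9166.00
  664.40 + 36.5% × (9166.00 − 4100.00) = 664.40 + 36.5% × 5066.00 = 2513.49
Social Insurance: 1.86% × 9280.00 = 172.61
Total: 2513.49 + 172.61 = 2686.10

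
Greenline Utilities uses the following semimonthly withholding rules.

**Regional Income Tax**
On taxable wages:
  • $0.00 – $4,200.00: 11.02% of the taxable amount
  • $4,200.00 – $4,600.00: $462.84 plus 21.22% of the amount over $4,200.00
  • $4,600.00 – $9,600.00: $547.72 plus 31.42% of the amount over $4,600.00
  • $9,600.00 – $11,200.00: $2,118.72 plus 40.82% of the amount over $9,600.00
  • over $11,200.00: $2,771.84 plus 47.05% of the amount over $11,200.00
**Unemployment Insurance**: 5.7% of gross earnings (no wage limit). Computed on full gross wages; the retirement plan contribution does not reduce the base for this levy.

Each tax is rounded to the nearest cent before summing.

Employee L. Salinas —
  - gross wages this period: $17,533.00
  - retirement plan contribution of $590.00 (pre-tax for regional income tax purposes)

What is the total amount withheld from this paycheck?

$6,473.30

Regional Income Tax: taxable = $17,533.00 − $590.00 = $16,943.00
  $2,771.84 + 47.05% × ($16,943.00 − $11,200.00) = $2,771.84 + 47.05% × $5,743.00 = $5,473.92
Unemployment Insurance: 5.7% × $17,533.00 = $999.38
Total: $5,473.92 + $999.38 = $6,473.30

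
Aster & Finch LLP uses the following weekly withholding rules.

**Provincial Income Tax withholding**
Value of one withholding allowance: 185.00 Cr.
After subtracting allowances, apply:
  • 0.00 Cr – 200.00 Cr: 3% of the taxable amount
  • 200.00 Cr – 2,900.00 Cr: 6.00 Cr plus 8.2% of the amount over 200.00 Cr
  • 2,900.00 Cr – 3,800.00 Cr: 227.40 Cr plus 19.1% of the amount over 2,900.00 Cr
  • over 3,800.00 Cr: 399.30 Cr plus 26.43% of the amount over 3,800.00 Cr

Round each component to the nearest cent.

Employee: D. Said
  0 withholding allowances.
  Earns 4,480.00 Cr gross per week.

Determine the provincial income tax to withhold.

Provincial Income Tax: taxable = 4,480.00 Cr
  399.30 Cr + 26.43% × (4,480.00 Cr − 3,800.00 Cr) = 399.30 Cr + 26.43% × 680.00 Cr = 579.02 Cr

579.02 Cr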